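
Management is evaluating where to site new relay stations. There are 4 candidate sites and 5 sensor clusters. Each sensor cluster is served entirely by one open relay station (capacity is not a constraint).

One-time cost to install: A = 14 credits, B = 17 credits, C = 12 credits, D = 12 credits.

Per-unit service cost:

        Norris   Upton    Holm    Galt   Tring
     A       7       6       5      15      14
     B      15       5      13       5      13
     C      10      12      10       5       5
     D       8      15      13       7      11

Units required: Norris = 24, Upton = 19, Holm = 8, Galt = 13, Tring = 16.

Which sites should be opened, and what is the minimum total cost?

Open A, B and C; minimum total cost 491.

For any fixed open set, each sensor cluster goes to its cheapest open site; total = fixed + service.
{A, B, C}: Norris→A 7·24=168, Upton→B 5·19=95, Holm→A 5·8=40, Galt→B 5·13=65, Tring→C 5·16=80. Service 448; fixed 43; total 491.
{A, C}: service 467 + fixed 26 = 493
{A, B, C, D}: service 448 + fixed 55 = 503
{C}: Norris→C 10·24=240, Upton→C 12·19=228, Holm→C 10·8=80, Galt→C 5·13=65, Tring→C 5·16=80. Service 693; fixed 12; total 705.
No other subset beats 491.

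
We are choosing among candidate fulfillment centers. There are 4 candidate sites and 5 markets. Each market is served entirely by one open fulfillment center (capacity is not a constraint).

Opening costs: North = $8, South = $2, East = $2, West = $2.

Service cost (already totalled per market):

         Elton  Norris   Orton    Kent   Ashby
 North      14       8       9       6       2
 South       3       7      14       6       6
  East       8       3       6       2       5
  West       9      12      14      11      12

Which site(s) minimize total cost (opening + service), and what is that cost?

For any fixed open set, each market goes to its cheapest open site; total = fixed + service.
{South, East}: Elton→South 3, Norris→East 3, Orton→East 6, Kent→East 2, Ashby→East 5. Service 19; fixed 4; total 23.
{South, East, West}: Elton→South 3, Norris→East 3, Orton→East 6, Kent→East 2, Ashby→East 5. Service 19; fixed 6; total 25.
{East}: service 24 + fixed 2 = 26
{North, South, East, West}: service 16 + fixed 14 = 30
(All 15 nonempty subsets were checked; South and East is lowest.)

Open South and East; minimum total cost 23.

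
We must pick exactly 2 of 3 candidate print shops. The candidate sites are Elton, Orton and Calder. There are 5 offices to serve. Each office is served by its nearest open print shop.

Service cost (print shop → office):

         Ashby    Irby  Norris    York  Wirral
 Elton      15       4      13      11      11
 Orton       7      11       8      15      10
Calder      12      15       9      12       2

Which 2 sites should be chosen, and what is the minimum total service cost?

Choose Elton and Calder; total service cost 38.

With exactly 2 open, each office uses its cheapest among the chosen.
{Elton, Calder}: Ashby→Calder 12, Irby→Elton 4, Norris→Calder 9, York→Elton 11, Wirral→Calder 2. Service cost 38.
{Elton, Orton}: service cost 40
{Orton, Calder}: service cost 40
Among all 3 size-2 choices, {Elton, Calder} is lowest.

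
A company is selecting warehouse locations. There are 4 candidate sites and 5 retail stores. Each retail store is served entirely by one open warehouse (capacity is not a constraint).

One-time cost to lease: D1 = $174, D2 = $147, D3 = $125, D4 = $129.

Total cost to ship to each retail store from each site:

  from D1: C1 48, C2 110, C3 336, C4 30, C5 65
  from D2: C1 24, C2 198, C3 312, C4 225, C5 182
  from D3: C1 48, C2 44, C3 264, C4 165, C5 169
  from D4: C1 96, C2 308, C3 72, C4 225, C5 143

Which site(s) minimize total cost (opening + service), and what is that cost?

For any fixed open set, each retail store goes to its cheapest open site; total = fixed + service.
{D1, D4}: C1→D1 48, C2→D1 110, C3→D4 72, C4→D1 30, C5→D1 65. Service 325; fixed 303; total 628.
{D1, D3, D4}: service 259 + fixed 428 = 687
{D3, D4}: C1→D3 48, C2→D3 44, C3→D4 72, C4→D3 165, C5→D4 143. Service 472; fixed 254; total 726.
{D1, D2, D3, D4}: C1→D2 24, C2→D3 44, C3→D4 72, C4→D1 30, C5→D1 65. Service 235; fixed 575; total 810.
No other subset beats 628.

Open D1 and D4; minimum total cost 628.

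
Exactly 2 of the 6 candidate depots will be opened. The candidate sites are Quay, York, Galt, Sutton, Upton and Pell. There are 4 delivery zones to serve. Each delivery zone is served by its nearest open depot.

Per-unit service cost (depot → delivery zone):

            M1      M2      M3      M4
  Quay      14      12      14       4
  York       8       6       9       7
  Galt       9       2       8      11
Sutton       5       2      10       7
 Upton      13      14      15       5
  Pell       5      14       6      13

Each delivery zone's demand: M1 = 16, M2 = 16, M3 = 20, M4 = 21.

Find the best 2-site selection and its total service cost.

With exactly 2 open, each delivery zone uses its cheapest among the chosen.
{Sutton, Pell}: M1→Sutton 5·16=80, M2→Sutton 2·16=32, M3→Pell 6·20=120, M4→Sutton 7·21=147. Service cost 379.
{Quay, Sutton}: service cost 396
{Sutton, Upton}: service cost 417
Among all 15 size-2 choices, {Sutton, Pell} is lowest.

Choose Sutton and Pell; total service cost 379.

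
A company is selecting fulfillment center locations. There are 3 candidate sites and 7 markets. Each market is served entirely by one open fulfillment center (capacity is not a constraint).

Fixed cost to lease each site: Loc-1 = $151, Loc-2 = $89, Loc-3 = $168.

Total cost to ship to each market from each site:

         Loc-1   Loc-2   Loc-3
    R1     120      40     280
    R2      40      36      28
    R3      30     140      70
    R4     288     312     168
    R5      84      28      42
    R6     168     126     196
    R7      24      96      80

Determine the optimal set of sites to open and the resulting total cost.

Open Loc-2 and Loc-3; minimum total cost 797.

For any fixed open set, each market goes to its cheapest open site; total = fixed + service.
{Loc-2, Loc-3}: R1→Loc-2 40, R2→Loc-3 28, R3→Loc-3 70, R4→Loc-3 168, R5→Loc-2 28, R6→Loc-2 126, R7→Loc-3 80. Service 540; fixed 257; total 797.
{Loc-1, Loc-2}: R1→Loc-2 40, R2→Loc-2 36, R3→Loc-1 30, R4→Loc-1 288, R5→Loc-2 28, R6→Loc-2 126, R7→Loc-1 24. Service 572; fixed 240; total 812.
{Loc-1, Loc-2, Loc-3}: service 444 + fixed 408 = 852
{Loc-2}: R1→Loc-2 40, R2→Loc-2 36, R3→Loc-2 140, R4→Loc-2 312, R5→Loc-2 28, R6→Loc-2 126, R7→Loc-2 96. Service 778; fixed 89; total 867.
No other subset beats 797.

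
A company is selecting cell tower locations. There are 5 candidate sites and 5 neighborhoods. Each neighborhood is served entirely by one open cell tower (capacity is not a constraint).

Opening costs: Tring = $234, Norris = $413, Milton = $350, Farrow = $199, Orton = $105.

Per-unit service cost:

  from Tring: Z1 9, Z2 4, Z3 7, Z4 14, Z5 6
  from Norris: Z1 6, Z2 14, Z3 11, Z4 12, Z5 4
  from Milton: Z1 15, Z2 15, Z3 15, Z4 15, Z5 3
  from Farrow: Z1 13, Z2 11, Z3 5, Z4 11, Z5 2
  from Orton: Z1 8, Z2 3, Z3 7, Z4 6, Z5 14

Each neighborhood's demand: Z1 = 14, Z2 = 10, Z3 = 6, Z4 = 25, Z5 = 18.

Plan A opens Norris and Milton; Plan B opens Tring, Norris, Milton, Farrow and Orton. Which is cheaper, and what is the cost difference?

Plan A is cheaper by 224.

Plan A: {Norris, Milton}: Z1→Norris 6·14=84, Z2→Norris 14·10=140, Z3→Norris 11·6=66, Z4→Norris 12·25=300, Z5→Milton 3·18=54. Service 644; fixed 763; total 1407.
Plan B: {Tring, Norris, Milton, Farrow, Orton}: Z1→Norris 6·14=84, Z2→Orton 3·10=30, Z3→Farrow 5·6=30, Z4→Orton 6·25=150, Z5→Farrow 2·18=36. Service 330; fixed 1301; total 1631.
Difference: |1407 − 1631| = 224.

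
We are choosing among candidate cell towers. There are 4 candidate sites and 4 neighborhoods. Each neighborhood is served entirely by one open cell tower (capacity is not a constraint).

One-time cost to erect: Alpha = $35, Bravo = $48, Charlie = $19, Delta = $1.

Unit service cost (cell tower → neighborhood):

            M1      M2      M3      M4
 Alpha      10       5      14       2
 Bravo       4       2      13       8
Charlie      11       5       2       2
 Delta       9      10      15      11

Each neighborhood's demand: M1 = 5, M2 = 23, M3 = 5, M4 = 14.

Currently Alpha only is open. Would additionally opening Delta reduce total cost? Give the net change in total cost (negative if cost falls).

Yes — net change −4 (cost falls by 4).

Current service cost with {Alpha}: 263.
Adding Delta: each neighborhood re-picks its cheapest; new service cost 258, saving 5.
Extra fixed cost: 1. Net change = 1 − 5 = -4.
(Totals: 298 → 294.)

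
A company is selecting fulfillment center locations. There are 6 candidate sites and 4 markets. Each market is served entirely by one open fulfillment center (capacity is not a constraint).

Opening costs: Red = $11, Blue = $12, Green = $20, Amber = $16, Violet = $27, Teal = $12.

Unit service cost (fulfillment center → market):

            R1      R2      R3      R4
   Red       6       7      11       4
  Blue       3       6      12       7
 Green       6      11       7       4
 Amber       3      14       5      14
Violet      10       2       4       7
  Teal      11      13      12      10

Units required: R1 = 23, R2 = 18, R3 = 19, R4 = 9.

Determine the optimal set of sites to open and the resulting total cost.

For any fixed open set, each market goes to its cheapest open site; total = fixed + service.
{Red, Blue, Violet}: R1→Blue 3·23=69, R2→Violet 2·18=36, R3→Violet 4·19=76, R4→Red 4·9=36. Service 217; fixed 50; total 267.
{Red, Amber, Violet}: R1→Amber 3·23=69, R2→Violet 2·18=36, R3→Violet 4·19=76, R4→Red 4·9=36. Service 217; fixed 54; total 271.
{Blue, Green, Violet}: service 217 + fixed 59 = 276
{Red, Blue, Green, Amber, Violet, Teal}: service 217 + fixed 98 = 315
No other subset beats 267.

Open Red, Blue and Violet; minimum total cost 267.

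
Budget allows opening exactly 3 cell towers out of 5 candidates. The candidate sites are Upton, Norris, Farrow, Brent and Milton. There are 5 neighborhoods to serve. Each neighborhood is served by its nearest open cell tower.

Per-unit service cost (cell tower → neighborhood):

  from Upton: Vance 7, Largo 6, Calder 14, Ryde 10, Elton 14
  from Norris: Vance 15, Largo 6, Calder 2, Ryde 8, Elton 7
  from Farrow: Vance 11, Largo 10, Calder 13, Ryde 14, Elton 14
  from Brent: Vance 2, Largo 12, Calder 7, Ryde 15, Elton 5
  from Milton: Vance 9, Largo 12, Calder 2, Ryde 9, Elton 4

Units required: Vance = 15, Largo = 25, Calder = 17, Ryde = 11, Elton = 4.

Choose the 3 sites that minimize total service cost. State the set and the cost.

Choose Norris, Brent and Milton; total service cost 318.

With exactly 3 open, each neighborhood uses its cheapest among the chosen.
{Norris, Brent, Milton}: Vance→Brent 2·15=30, Largo→Norris 6·25=150, Calder→Norris 2·17=34, Ryde→Norris 8·11=88, Elton→Milton 4·4=16. Service cost 318.
{Upton, Norris, Brent}: service cost 322
{Norris, Farrow, Brent}: service cost 322
Among all 10 size-3 choices, {Norris, Brent, Milton} is lowest.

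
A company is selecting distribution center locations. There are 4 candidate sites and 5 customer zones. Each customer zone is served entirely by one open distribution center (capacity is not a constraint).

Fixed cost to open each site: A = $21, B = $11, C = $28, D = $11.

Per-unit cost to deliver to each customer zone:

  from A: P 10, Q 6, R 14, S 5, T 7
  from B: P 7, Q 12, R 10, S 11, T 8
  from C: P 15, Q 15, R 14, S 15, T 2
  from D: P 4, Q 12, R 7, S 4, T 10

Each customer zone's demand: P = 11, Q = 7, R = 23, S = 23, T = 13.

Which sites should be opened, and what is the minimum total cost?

For any fixed open set, each customer zone goes to its cheapest open site; total = fixed + service.
{A, C, D}: P→D 4·11=44, Q→A 6·7=42, R→D 7·23=161, S→D 4·23=92, T→C 2·13=26. Service 365; fixed 60; total 425.
{A, B, C, D}: service 365 + fixed 71 = 436
{C, D}: service 407 + fixed 39 = 446
{B}: P→B 7·11=77, Q→B 12·7=84, R→B 10·23=230, S→B 11·23=253, T→B 8·13=104. Service 748; fixed 11; total 759.
No other subset beats 425.

Open A, C and D; minimum total cost 425.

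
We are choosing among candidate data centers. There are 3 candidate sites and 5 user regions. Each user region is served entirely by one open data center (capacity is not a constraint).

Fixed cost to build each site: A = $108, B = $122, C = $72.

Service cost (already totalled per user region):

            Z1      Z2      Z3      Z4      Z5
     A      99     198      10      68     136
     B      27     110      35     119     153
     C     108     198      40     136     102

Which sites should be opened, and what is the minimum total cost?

Open B only; minimum total cost 566.

For any fixed open set, each user region goes to its cheapest open site; total = fixed + service.
{B}: Z1→B 27, Z2→B 110, Z3→B 35, Z4→B 119, Z5→B 153. Service 444; fixed 122; total 566.
{A, B}: service 351 + fixed 230 = 581
{B, C}: service 393 + fixed 194 = 587
{A, B, C}: service 317 + fixed 302 = 619
No other subset beats 566.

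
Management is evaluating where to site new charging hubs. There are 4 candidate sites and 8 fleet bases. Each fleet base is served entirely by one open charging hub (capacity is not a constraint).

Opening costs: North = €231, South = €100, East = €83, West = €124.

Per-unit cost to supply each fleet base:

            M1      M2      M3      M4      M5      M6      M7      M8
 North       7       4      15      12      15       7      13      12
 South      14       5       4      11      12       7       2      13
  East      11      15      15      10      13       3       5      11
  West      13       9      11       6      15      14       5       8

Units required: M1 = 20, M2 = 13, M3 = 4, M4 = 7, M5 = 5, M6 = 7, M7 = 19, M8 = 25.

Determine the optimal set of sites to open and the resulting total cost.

For any fixed open set, each fleet base goes to its cheapest open site; total = fixed + service.
{South, East}: M1→East 11·20=220, M2→South 5·13=65, M3→South 4·4=16, M4→East 10·7=70, M5→South 12·5=60, M6→East 3·7=21, M7→South 2·19=38, M8→East 11·25=275. Service 765; fixed 183; total 948.
{South, West}: M1→West 13·20=260, M2→South 5·13=65, M3→South 4·4=16, M4→West 6·7=42, M5→South 12·5=60, M6→South 7·7=49, M7→South 2·19=38, M8→West 8·25=200. Service 730; fixed 224; total 954.
{South, East, West}: service 662 + fixed 307 = 969
{North, South, East, West}: service 569 + fixed 538 = 1107
(All 15 nonempty subsets were checked; South and East is lowest.)

Open South and East; minimum total cost 948.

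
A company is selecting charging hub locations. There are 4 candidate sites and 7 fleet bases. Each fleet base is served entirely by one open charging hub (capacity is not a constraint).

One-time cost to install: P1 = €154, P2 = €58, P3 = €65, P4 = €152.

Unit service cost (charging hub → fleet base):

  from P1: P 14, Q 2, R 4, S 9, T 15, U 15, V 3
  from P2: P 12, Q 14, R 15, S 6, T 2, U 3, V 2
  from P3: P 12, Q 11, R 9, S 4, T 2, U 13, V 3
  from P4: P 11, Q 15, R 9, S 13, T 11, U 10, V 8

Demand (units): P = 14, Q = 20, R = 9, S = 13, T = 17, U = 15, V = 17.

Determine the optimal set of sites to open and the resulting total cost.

For any fixed open set, each fleet base goes to its cheapest open site; total = fixed + service.
{P1, P2}: P→P2 12·14=168, Q→P1 2·20=40, R→P1 4·9=36, S→P2 6·13=78, T→P2 2·17=34, U→P2 3·15=45, V→P2 2·17=34. Service 435; fixed 212; total 647.
{P1, P2, P3}: P→P2 12·14=168, Q→P1 2·20=40, R→P1 4·9=36, S→P3 4·13=52, T→P2 2·17=34, U→P2 3·15=45, V→P2 2·17=34. Service 409; fixed 277; total 686.
{P2, P3}: service 634 + fixed 123 = 757
{P1, P2, P3, P4}: P→P4 11·14=154, Q→P1 2·20=40, R→P1 4·9=36, S→P3 4·13=52, T→P2 2·17=34, U→P2 3·15=45, V→P2 2·17=34. Service 395; fixed 429; total 824.
No other subset beats 647.

Open P1 and P2; minimum total cost 647.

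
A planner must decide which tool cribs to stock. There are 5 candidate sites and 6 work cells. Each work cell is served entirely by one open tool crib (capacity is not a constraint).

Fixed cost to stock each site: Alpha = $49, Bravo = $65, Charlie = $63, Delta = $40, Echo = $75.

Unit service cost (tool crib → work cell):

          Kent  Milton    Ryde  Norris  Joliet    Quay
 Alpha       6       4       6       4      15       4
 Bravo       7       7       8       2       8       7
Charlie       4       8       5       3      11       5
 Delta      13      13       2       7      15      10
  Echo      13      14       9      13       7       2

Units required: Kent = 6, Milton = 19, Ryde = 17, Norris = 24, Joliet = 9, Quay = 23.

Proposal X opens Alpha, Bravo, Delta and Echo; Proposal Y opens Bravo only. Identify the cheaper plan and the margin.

Proposal X is cheaper by 125.

Proposal X: {Alpha, Bravo, Delta, Echo}: Kent→Alpha 6·6=36, Milton→Alpha 4·19=76, Ryde→Delta 2·17=34, Norris→Bravo 2·24=48, Joliet→Echo 7·9=63, Quay→Echo 2·23=46. Service 303; fixed 229; total 532.
Proposal Y: {Bravo}: Kent→Bravo 7·6=42, Milton→Bravo 7·19=133, Ryde→Bravo 8·17=136, Norris→Bravo 2·24=48, Joliet→Bravo 8·9=72, Quay→Bravo 7·23=161. Service 592; fixed 65; total 657.
Difference: |532 − 657| = 125.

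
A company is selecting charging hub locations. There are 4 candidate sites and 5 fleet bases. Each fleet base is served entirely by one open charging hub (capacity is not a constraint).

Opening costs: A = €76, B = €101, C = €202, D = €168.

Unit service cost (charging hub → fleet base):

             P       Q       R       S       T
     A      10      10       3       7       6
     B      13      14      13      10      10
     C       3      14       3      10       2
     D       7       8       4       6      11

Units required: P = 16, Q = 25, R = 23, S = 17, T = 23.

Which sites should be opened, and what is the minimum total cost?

For any fixed open set, each fleet base goes to its cheapest open site; total = fixed + service.
{A, C}: P→C 3·16=48, Q→A 10·25=250, R→A 3·23=69, S→A 7·17=119, T→C 2·23=46. Service 532; fixed 278; total 810.
{A}: service 736 + fixed 76 = 812
{C, D}: service 465 + fixed 370 = 835
{A, B, C, D}: service 465 + fixed 547 = 1012
(All 15 nonempty subsets were checked; A and C is lowest.)

Open A and C; minimum total cost 810.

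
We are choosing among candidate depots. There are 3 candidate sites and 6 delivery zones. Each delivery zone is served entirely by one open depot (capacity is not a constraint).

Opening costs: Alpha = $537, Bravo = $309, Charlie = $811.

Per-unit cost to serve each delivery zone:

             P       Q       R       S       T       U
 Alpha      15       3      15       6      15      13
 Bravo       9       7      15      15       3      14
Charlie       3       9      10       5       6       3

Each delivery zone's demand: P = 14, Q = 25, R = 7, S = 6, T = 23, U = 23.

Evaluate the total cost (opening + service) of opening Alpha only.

Total cost: 1607

Each delivery zone is assigned to its cheapest site among the open ones.
{Alpha}: P→Alpha 15·14=210, Q→Alpha 3·25=75, R→Alpha 15·7=105, S→Alpha 6·6=36, T→Alpha 15·23=345, U→Alpha 13·23=299. Service 1070; fixed 537; total 1607.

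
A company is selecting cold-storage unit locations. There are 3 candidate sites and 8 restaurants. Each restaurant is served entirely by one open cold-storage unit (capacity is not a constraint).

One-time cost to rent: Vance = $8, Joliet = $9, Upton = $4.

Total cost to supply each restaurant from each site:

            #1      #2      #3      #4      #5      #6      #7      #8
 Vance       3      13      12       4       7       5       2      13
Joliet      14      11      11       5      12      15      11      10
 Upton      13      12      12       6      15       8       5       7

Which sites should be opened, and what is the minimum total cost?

Open Vance and Upton; minimum total cost 64.

For any fixed open set, each restaurant goes to its cheapest open site; total = fixed + service.
{Vance, Upton}: #1→Vance 3, #2→Upton 12, #3→Vance 12, #4→Vance 4, #5→Vance 7, #6→Vance 5, #7→Vance 2, #8→Upton 7. Service 52; fixed 12; total 64.
{Vance}: service 59 + fixed 8 = 67
{Vance, Joliet}: #1→Vance 3, #2→Joliet 11, #3→Joliet 11, #4→Vance 4, #5→Vance 7, #6→Vance 5, #7→Vance 2, #8→Joliet 10. Service 53; fixed 17; total 70.
{Vance, Joliet, Upton}: #1→Vance 3, #2→Joliet 11, #3→Joliet 11, #4→Vance 4, #5→Vance 7, #6→Vance 5, #7→Vance 2, #8→Upton 7. Service 50; fixed 21; total 71.
(All 7 nonempty subsets were checked; Vance and Upton is lowest.)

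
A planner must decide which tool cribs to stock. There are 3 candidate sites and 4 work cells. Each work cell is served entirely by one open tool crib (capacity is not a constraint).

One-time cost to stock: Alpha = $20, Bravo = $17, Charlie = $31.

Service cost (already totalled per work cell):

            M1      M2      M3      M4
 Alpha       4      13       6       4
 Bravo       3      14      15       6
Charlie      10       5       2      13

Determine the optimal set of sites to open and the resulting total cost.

For any fixed open set, each work cell goes to its cheapest open site; total = fixed + service.
{Alpha}: M1→Alpha 4, M2→Alpha 13, M3→Alpha 6, M4→Alpha 4. Service 27; fixed 20; total 47.
{Bravo}: M1→Bravo 3, M2→Bravo 14, M3→Bravo 15, M4→Bravo 6. Service 38; fixed 17; total 55.
{Charlie}: M1→Charlie 10, M2→Charlie 5, M3→Charlie 2, M4→Charlie 13. Service 30; fixed 31; total 61.
{Alpha, Bravo, Charlie}: service 14 + fixed 68 = 82
No other subset beats 47.

Open Alpha only; minimum total cost 47.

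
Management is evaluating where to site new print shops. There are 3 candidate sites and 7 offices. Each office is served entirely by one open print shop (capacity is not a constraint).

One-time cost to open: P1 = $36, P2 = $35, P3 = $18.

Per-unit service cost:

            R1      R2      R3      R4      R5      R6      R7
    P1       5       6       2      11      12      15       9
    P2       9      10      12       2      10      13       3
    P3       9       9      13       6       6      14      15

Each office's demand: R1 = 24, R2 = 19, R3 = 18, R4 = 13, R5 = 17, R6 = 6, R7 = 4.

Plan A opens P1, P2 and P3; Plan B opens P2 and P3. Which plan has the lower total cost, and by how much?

Plan A is cheaper by 297.

Plan A: {P1, P2, P3}: R1→P1 5·24=120, R2→P1 6·19=114, R3→P1 2·18=36, R4→P2 2·13=26, R5→P3 6·17=102, R6→P2 13·6=78, R7→P2 3·4=12. Service 488; fixed 89; total 577.
Plan B: {P2, P3}: R1→P2 9·24=216, R2→P3 9·19=171, R3→P2 12·18=216, R4→P2 2·13=26, R5→P3 6·17=102, R6→P2 13·6=78, R7→P2 3·4=12. Service 821; fixed 53; total 874.
Difference: |577 − 874| = 297.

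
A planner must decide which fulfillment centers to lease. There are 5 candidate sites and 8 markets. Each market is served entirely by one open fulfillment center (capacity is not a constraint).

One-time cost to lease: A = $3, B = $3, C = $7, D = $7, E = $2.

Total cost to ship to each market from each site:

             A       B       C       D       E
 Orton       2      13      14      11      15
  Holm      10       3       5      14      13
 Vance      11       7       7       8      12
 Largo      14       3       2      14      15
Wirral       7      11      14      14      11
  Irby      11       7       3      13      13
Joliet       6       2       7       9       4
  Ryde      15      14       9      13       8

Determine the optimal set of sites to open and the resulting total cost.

Open A, B and E; minimum total cost 47.

For any fixed open set, each market goes to its cheapest open site; total = fixed + service.
{A, B, E}: Orton→A 2, Holm→B 3, Vance→B 7, Largo→B 3, Wirral→A 7, Irby→B 7, Joliet→B 2, Ryde→E 8. Service 39; fixed 8; total 47.
{A, B, C}: Orton→A 2, Holm→B 3, Vance→B 7, Largo→C 2, Wirral→A 7, Irby→C 3, Joliet→B 2, Ryde→C 9. Service 35; fixed 13; total 48.
{A, B, C, E}: service 34 + fixed 15 = 49
{A, B, C, D, E}: Orton→A 2, Holm→B 3, Vance→B 7, Largo→C 2, Wirral→A 7, Irby→C 3, Joliet→B 2, Ryde→E 8. Service 34; fixed 22; total 56.
No other subset beats 47.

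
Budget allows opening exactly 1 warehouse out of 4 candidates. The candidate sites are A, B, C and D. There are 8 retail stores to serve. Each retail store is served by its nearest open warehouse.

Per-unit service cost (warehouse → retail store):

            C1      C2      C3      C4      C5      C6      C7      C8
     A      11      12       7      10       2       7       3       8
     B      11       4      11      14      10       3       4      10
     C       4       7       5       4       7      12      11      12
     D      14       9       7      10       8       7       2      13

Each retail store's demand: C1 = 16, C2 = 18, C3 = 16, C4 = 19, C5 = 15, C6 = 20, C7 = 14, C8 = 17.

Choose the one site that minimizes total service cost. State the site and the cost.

With exactly 1 open, each retail store uses its cheapest among the chosen.
{A}: C1→A 11·16=176, C2→A 12·18=216, C3→A 7·16=112, C4→A 10·19=190, C5→A 2·15=30, C6→A 7·20=140, C7→A 3·14=42, C8→A 8·17=136. Service cost 1042.
{C}: service cost 1049
{B}: service cost 1126
Among all 4 size-1 choices, {A} is lowest.

Choose A only; total service cost 1042.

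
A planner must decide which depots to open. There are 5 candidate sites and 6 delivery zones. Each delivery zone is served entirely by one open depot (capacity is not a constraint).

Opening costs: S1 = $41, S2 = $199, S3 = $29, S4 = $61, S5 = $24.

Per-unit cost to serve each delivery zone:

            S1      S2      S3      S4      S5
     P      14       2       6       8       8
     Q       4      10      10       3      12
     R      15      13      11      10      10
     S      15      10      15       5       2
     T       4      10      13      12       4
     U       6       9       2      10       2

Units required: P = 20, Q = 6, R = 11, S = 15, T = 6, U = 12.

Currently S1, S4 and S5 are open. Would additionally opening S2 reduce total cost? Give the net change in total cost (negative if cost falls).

No — net change +79 (cost rises by 79).

Current service cost with {S1, S4, S5}: 366.
Adding S2: each delivery zone re-picks its cheapest; new service cost 246, saving 120.
Extra fixed cost: 199. Net change = 199 − 120 = 79.
(Totals: 492 → 571.)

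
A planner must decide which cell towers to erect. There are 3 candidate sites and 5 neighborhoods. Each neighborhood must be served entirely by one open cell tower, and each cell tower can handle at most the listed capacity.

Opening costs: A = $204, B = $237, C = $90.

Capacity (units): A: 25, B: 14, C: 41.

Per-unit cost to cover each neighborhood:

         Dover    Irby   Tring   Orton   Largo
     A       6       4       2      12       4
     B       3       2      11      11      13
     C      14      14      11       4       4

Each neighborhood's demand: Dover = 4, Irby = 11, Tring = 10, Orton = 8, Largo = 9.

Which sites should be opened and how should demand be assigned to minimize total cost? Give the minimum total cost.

Open {A, C}: Dover→A 6·4=24, Irby→A 4·11=44, Tring→A 2·10=20, Orton→C 4·8=32, Largo→C 4·9=36.
Loads: A carries 25/25, C carries 17/41. Service 156; fixed 294; total 450.
Next best feasible plan costs 482.

Minimum total cost: 450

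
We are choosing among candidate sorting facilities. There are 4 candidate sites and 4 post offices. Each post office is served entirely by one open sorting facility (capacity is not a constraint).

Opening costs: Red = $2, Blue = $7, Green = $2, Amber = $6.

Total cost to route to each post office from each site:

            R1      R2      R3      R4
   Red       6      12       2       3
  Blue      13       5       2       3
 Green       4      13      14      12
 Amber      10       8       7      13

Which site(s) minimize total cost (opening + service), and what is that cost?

For any fixed open set, each post office goes to its cheapest open site; total = fixed + service.
{Blue, Green}: R1→Green 4, R2→Blue 5, R3→Blue 2, R4→Blue 3. Service 14; fixed 9; total 23.
{Red}: service 23 + fixed 2 = 25
{Red, Blue}: R1→Red 6, R2→Blue 5, R3→Red 2, R4→Red 3. Service 16; fixed 9; total 25.
{Red, Blue, Green, Amber}: service 14 + fixed 17 = 31
(All 15 nonempty subsets were checked; Blue and Green is lowest.)

Open Blue and Green; minimum total cost 23.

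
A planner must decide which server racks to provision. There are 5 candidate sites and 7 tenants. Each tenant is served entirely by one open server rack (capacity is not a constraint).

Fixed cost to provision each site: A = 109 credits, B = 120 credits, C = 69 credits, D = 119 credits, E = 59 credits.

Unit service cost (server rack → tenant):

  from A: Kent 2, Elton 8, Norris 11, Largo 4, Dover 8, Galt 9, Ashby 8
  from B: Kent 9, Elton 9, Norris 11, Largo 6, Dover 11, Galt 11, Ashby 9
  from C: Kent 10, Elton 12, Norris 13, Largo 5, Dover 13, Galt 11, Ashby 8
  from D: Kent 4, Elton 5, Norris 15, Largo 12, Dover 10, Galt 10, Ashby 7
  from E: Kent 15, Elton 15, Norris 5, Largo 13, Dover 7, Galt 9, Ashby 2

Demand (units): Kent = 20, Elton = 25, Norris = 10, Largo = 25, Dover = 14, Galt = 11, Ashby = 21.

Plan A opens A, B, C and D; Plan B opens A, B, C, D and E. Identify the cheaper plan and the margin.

Plan A: {A, B, C, D}: Kent→A 2·20=40, Elton→D 5·25=125, Norris→A 11·10=110, Largo→A 4·25=100, Dover→A 8·14=112, Galt→A 9·11=99, Ashby→D 7·21=147. Service 733; fixed 417; total 1150.
Plan B: {A, B, C, D, E}: Kent→A 2·20=40, Elton→D 5·25=125, Norris→E 5·10=50, Largo→A 4·25=100, Dover→E 7·14=98, Galt→A 9·11=99, Ashby→E 2·21=42. Service 554; fixed 476; total 1030.
Difference: |1150 − 1030| = 120.

Plan B is cheaper by 120.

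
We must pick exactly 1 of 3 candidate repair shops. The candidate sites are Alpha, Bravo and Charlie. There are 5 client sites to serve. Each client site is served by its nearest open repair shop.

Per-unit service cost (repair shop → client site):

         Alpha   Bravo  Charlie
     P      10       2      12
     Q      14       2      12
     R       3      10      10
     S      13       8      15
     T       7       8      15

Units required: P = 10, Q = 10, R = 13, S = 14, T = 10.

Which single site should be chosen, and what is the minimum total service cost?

With exactly 1 open, each client site uses its cheapest among the chosen.
{Bravo}: P→Bravo 2·10=20, Q→Bravo 2·10=20, R→Bravo 10·13=130, S→Bravo 8·14=112, T→Bravo 8·10=80. Service cost 362.
{Alpha}: service cost 531
{Charlie}: service cost 730
Among all 3 size-1 choices, {Bravo} is lowest.

Choose Bravo only; total service cost 362.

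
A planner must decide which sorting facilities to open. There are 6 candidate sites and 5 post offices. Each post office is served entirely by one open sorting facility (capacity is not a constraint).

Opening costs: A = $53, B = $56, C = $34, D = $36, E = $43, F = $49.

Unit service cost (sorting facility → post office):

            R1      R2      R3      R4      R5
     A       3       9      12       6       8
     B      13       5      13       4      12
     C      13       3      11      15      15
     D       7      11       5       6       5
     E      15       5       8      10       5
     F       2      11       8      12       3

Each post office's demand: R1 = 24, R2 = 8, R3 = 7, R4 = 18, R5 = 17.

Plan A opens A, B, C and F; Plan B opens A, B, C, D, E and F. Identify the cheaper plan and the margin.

Plan A: {A, B, C, F}: R1→F 2·24=48, R2→C 3·8=24, R3→F 8·7=56, R4→B 4·18=72, R5→F 3·17=51. Service 251; fixed 192; total 443.
Plan B: {A, B, C, D, E, F}: R1→F 2·24=48, R2→C 3·8=24, R3→D 5·7=35, R4→B 4·18=72, R5→F 3·17=51. Service 230; fixed 271; total 501.
Difference: |443 − 501| = 58.

Plan A is cheaper by 58.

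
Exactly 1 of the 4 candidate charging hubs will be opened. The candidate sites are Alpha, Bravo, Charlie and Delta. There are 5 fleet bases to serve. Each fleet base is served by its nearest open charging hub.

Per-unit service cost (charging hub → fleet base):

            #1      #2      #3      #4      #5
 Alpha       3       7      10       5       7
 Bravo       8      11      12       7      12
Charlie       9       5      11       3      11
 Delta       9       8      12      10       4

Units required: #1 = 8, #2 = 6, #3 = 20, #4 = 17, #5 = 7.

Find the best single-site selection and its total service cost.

Choose Alpha only; total service cost 400.

With exactly 1 open, each fleet base uses its cheapest among the chosen.
{Alpha}: #1→Alpha 3·8=24, #2→Alpha 7·6=42, #3→Alpha 10·20=200, #4→Alpha 5·17=85, #5→Alpha 7·7=49. Service cost 400.
{Charlie}: service cost 450
{Delta}: service cost 558
Among all 4 size-1 choices, {Alpha} is lowest.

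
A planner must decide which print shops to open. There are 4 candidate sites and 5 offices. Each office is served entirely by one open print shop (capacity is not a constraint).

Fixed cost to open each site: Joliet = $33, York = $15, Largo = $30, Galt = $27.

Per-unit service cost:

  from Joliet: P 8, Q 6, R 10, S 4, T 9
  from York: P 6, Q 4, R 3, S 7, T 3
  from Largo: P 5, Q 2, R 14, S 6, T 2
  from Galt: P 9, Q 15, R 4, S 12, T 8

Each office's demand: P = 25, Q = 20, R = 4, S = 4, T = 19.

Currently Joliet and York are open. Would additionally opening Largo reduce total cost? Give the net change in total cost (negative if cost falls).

Yes — net change −54 (cost falls by 54).

Current service cost with {Joliet, York}: 315.
Adding Largo: each office re-picks its cheapest; new service cost 231, saving 84.
Extra fixed cost: 30. Net change = 30 − 84 = -54.
(Totals: 363 → 309.)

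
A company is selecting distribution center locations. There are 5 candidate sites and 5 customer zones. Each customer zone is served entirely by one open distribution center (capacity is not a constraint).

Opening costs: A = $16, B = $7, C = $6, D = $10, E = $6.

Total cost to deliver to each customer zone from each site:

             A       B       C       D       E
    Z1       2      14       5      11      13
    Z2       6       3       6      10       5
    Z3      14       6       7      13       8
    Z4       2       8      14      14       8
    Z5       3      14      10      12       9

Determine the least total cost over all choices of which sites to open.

For any fixed open set, each customer zone goes to its cheapest open site; total = fixed + service.
{A, B}: Z1→A 2, Z2→B 3, Z3→B 6, Z4→A 2, Z5→A 3. Service 16; fixed 23; total 39.
{A, C}: Z1→A 2, Z2→A 6, Z3→C 7, Z4→A 2, Z5→A 3. Service 20; fixed 22; total 42.
{A, E}: Z1→A 2, Z2→E 5, Z3→E 8, Z4→A 2, Z5→A 3. Service 20; fixed 22; total 42.
{A, B, C, D, E}: service 16 + fixed 45 = 61
No other subset beats 39.

Minimum total cost: 39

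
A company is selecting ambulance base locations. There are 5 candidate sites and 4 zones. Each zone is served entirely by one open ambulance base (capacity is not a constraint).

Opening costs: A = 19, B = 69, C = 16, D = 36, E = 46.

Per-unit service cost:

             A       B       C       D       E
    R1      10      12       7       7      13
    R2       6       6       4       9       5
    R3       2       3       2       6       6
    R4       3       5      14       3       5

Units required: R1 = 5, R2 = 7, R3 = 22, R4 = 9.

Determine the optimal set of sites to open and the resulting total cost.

Open A and C; minimum total cost 169.

For any fixed open set, each zone goes to its cheapest open site; total = fixed + service.
{A, C}: R1→C 7·5=35, R2→C 4·7=28, R3→A 2·22=44, R4→A 3·9=27. Service 134; fixed 35; total 169.
{A}: R1→A 10·5=50, R2→A 6·7=42, R3→A 2·22=44, R4→A 3·9=27. Service 163; fixed 19; total 182.
{C, D}: service 134 + fixed 52 = 186
{A, B, C, D, E}: R1→C 7·5=35, R2→C 4·7=28, R3→A 2·22=44, R4→A 3·9=27. Service 134; fixed 186; total 320.
No other subset beats 169.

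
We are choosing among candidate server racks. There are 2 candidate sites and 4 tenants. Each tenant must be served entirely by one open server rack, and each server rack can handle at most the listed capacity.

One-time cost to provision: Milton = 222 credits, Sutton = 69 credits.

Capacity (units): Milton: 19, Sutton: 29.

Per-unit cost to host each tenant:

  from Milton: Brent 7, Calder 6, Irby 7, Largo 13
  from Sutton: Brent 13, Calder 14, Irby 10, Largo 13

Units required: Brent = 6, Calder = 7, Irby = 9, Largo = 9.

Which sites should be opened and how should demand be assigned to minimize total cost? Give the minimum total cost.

Open {Milton, Sutton}: Brent→Milton 7·6=42, Calder→Milton 6·7=42, Irby→Sutton 10·9=90, Largo→Sutton 13·9=117.
Loads: Milton carries 13/19, Sutton carries 18/29. Service 291; fixed 291; total 582.
Next best feasible plan costs 591.

Minimum total cost: 582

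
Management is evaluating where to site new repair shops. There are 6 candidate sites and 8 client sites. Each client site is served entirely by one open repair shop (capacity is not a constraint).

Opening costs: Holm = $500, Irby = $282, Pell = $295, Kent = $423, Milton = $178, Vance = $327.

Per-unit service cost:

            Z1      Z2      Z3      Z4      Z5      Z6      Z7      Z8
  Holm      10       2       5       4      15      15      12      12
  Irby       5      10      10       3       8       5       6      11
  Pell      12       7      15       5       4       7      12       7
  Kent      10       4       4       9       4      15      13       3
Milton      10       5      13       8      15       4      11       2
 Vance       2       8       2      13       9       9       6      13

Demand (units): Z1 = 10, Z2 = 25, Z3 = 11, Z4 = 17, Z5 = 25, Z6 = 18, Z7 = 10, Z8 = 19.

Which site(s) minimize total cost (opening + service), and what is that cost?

Open Irby and Milton; minimum total cost 1166.

For any fixed open set, each client site goes to its cheapest open site; total = fixed + service.
{Irby, Milton}: Z1→Irby 5·10=50, Z2→Milton 5·25=125, Z3→Irby 10·11=110, Z4→Irby 3·17=51, Z5→Irby 8·25=200, Z6→Milton 4·18=72, Z7→Irby 6·10=60, Z8→Milton 2·19=38. Service 706; fixed 460; total 1166.
{Milton, Vance}: service 698 + fixed 505 = 1203
{Pell, Milton}: service 773 + fixed 473 = 1246
{Holm, Irby, Pell, Kent, Milton, Vance}: service 413 + fixed 2005 = 2418
No other subset beats 1166.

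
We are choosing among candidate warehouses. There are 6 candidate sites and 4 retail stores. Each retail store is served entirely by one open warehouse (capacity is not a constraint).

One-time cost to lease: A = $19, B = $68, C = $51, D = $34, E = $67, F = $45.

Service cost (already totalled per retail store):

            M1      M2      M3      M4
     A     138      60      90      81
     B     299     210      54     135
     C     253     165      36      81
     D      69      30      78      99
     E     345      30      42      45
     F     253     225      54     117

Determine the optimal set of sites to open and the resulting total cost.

For any fixed open set, each retail store goes to its cheapest open site; total = fixed + service.
{D, E}: M1→D 69, M2→D 30, M3→E 42, M4→E 45. Service 186; fixed 101; total 287.
{C, D}: service 216 + fixed 85 = 301
{A, D, E}: M1→D 69, M2→D 30, M3→E 42, M4→E 45. Service 186; fixed 120; total 306.
{A, B, C, D, E, F}: M1→D 69, M2→D 30, M3→C 36, M4→E 45. Service 180; fixed 284; total 464.
No other subset beats 287.

Open D and E; minimum total cost 287.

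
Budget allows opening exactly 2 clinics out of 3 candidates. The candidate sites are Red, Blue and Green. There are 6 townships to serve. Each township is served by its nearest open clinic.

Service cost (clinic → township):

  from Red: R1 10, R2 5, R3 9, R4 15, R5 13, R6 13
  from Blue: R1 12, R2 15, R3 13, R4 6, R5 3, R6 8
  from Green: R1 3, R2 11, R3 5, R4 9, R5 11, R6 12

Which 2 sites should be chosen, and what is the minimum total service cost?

With exactly 2 open, each township uses its cheapest among the chosen.
{Blue, Green}: R1→Green 3, R2→Green 11, R3→Green 5, R4→Blue 6, R5→Blue 3, R6→Blue 8. Service cost 36.
{Red, Blue}: service cost 41
{Red, Green}: service cost 45
Among all 3 size-2 choices, {Blue, Green} is lowest.

Choose Blue and Green; total service cost 36.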